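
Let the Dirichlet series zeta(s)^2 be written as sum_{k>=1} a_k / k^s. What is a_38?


The Dirichlet convolution of the constant function 1 with itself gives (1 * 1)(k) = sum_{d | k} 1 = d(k), the number of positive divisors of k.
Since zeta(s) = sum_{k>=1} 1/k^s, we have zeta(s)^2 = sum_{k>=1} d(k)/k^s, so a_k = d(k).
For k = 38: the divisors are 1, 2, 19, 38.
Count = 4.

4


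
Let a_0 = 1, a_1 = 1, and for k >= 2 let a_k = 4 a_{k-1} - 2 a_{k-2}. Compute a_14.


Iterating the recurrence forward:
a_0 = 1
a_1 = 1
a_2 = 4*1 - 2*1 = 2
a_3 = 4*2 - 2*1 = 6
a_4 = 4*6 - 2*2 = 20
a_5 = 4*20 - 2*6 = 68
a_6 = 4*68 - 2*20 = 232
a_7 = 4*232 - 2*68 = 792
a_8 = 4*792 - 2*232 = 2704
a_9 = 4*2704 - 2*792 = 9232
a_10 = 4*9232 - 2*2704 = 31520
a_11 = 4*31520 - 2*9232 = 107616
a_12 = 4*107616 - 2*31520 = 367424
a_13 = 4*367424 - 2*107616 = 1254464
a_14 = 4*1254464 - 2*367424 = 4283008
So a_14 = 4283008.

4283008


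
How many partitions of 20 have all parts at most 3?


Using the generating function (1-x)^(-1)(1-x^2)^(-1)(1-x^3)^(-1),
the coefficient of x^20 counts these restricted partitions.
Result = 44

44


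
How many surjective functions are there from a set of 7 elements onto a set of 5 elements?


By inclusion-exclusion on which target elements are missed, the number of surjections from an n-set onto a k-set is
surj(n, k) = sum_{j=0}^{k} (-1)^j C(k, j) (k - j)^n.
Equivalently surj(n, k) = k! * S(n, k), where S(n, k) is the Stirling number of the second kind.
For n = 7, k = 5:
S(7, 5) = 140, so
surj = 5! * 140 = 120 * 140 = 16800.

16800


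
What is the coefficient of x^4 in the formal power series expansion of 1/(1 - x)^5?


The expansion 1/(1 - x)^r = sum_{k>=0} C(k + r - 1, r - 1) x^k follows from the multiset / negative-binomial theorem (or from repeated differentiation of the geometric series).
For r = 5 and k = 4:
C(8, 4) = 40320 / (24 * 24) = 70.

70


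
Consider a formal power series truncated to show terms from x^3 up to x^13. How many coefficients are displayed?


From x^3 to x^13 inclusive, the count is 13 - 3 + 1 = 11.

11


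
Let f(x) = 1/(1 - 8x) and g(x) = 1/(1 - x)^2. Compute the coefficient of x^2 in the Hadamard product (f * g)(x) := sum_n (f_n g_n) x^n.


f has coefficients f_k = 8^k. For g = 1/(1 - x)^2 the coefficient is g_k = C(k + 1, 1) = k + 1. The Hadamard coefficient is (f * g)_k = 8^k * (k + 1).
For k = 2: 8^2 * 3 = 64 * 3 = 192.

192


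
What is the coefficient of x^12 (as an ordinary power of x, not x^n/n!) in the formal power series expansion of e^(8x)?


The exponential series is e^y = sum_{k>=0} y^k / k!. Substituting y = 8x gives
e^(8x) = sum_{k>=0} 8^k x^k / k!.
So the coefficient of x^n is a^n/n! with a = 8, n = 12:
8^12 / 12! = 68719476736/479001600 = 67108864/467775

67108864/467775


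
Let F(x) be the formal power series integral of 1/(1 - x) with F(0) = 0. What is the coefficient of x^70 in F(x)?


1/(1 - x) = sum_{k>=0} x^k. Integrating termwise and using F(0) = 0 gives
F(x) = sum_{k>=0} x^(k+1) / (k+1) = sum_{m>=1} x^m / m = -ln(1 - x).
So the coefficient of x^70 is 1/70 = 1/70.

1/70


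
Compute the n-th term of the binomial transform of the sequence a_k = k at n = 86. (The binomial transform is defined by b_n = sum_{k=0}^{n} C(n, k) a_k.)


With a_k = k, b_n = sum_{k=0}^{n} C(n, k) k. Using k * C(n, k) = n * C(n-1, k-1) gives b_n = n * sum_{k>=1} C(n-1, k-1) = n * 2^(n-1).
For n = 86: 86 * 2^85 = 86 * 38685626227668133590597632 = 3326963855579459488791396352.

3326963855579459488791396352


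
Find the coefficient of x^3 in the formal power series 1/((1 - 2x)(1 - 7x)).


By partial fractions or Cauchy convolution:
The coefficient equals sum_{k=0}^{3} 2^k * 7^(3-k).
= 477

477


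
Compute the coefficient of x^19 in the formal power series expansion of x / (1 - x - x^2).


Let f(x) = sum_{k>=0} a_k x^k. Multiplying f(x) * (1 - x - x^2) = x and matching coefficients gives a_0 = 0, a_1 = 1, and a_k = a_{k-1} + a_{k-2} for k >= 2. These are the Fibonacci numbers F_k.
Iterating from F_0 = 0, F_1 = 1:
F_0=0, F_1=1, F_2=1, F_3=2, F_4=3, F_5=5, F_6=8, F_7=13, F_8=21, F_9=34, ...
F_19 = 4181.

4181


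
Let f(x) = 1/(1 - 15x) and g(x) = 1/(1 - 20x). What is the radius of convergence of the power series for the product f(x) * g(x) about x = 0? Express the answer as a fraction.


The radius of 1/(1 - 15x) is 1/15 (nearest singularity at x = 1/15), and the radius of 1/(1 - 20x) is 1/20.
The product f(x)*g(x) = 1/((1 - 15x)(1 - 20x)) has singularities at both 1/15 and 1/20, so its radius of convergence is the distance to the nearest one:
min(1/15, 1/20) = 1/20.

1/20


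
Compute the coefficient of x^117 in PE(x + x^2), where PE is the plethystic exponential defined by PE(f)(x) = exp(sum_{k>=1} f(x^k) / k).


With f(x) = x + x^2, the exponent is sum_{k>=1} (x^k + x^(2k)) / k = -ln(1 - x) - ln(1 - x^2). Exponentiating:
PE(x + x^2) = 1 / ((1 - x)(1 - x^2)).
This is the generating function for partitions of n into parts of size 1 or 2. The number of 2's can be any j in 0..58, and the rest are 1's, so
[x^117] = floor(117/2) + 1 = 59.

59


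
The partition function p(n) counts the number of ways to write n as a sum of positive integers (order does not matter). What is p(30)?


Using the generating function prod_{k>=1} 1/(1-x^k), we compute p(30).
By dynamic programming over parts 1 through 30:
p(30) = 5604

5604


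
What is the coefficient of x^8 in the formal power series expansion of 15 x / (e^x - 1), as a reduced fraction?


The exponential generating function for Bernoulli numbers is
x / (e^x - 1) = sum_{k>=0} B_k x^k / k!.
So the coefficient of x^8 in 15 x / (e^x - 1) is 15 B_8 / 8!.
Computing: B_8 = -1/30, 8! = 40320, giving
15 * -1/30 / 40320 = -1/80640.

-1/80640


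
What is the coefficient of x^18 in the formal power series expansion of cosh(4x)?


The Maclaurin series is cosh(t) = sum_{m>=0} t^(2m) / (2m)!, so substituting t = 4x, only even powers of x are nonzero, with coefficient of x^(2m) equal to 4^(2m) / (2m)!.
For x^18 the coefficient is 4^18/18! = 68719476736/6402373705728000 = 1048576/97692469875.

1048576/97692469875


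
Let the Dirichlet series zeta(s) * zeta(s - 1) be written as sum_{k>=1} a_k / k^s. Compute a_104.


Convolution gives a_k = sum_{d | k} d * 1 = sum_{d | k} d = sigma(k), the sum of positive divisors of k.
For k = 104, the divisors are 1, 2, 4, 8, 13, 26, 52, 104, so
sigma(104) = 1 + 2 + 4 + 8 + 13 + 26 + 52 + 104 = 210.

210


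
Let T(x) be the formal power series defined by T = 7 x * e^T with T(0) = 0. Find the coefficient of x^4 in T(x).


Apply the Lagrange inversion formula: if T = 7 x * phi(T) with phi(t) = e^t, then
[x^n] T = 7^n * (1/n) [t^(n-1)] phi(t)^n = 7^n * (1/n) [t^(n-1)] e^(n t) = 7^n * (1/n) * n^(n-1) / (n-1)! = 7^n * n^(n-1) / n!.
When c = 1 this is the Cayley count of rooted labeled trees on n vertices, divided by n!.
For n = 4: 7^4 * 4^3 / 4! = 2401 * 64/24 = 19208/3.

19208/3


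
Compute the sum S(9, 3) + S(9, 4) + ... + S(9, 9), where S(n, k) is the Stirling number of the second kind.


By definition, S(n, k) counts partitions of an n-set into exactly k nonempty blocks.
Computing row n = 9 for k = 3..9:
S(9, k): 3025, 7770, 6951, 2646, 462, 36, 1
Sum = 20891.

20891


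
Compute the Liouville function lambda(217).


The Liouville function is lambda(k) = (-1)^Omega(k), where Omega(k) counts the prime factors of k with multiplicity.
Factoring: 217 = 7 * 31, so Omega(217) = 2.
lambda(217) = (-1)^2 = 1.

1


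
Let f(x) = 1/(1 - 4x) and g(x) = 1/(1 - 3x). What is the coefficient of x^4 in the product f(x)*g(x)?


The coefficient of x^n in f*g is the Cauchy product: sum_{k=0}^{n} a^k * b^(n-k).
With a=4, b=3, n=4:
sum_{k=0}^{4} 4^k * 3^(4-k)
= 781

781


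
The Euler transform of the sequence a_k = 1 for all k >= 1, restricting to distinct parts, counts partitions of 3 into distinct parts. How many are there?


Partitions of 3 into distinct parts can be computed via generating function.
Product (1+x)(1+x^2)(1+x^3)...
The coefficient of x^3 = 2

2


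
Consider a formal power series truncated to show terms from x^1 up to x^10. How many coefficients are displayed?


From x^1 to x^10 inclusive, the count is 10 - 1 + 1 = 10.

10


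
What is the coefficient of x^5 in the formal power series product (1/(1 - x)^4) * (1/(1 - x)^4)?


Combine the factors: (1/(1 - x)^4) * (1/(1 - x)^4) = 1/(1 - x)^8.
Then use 1/(1 - x)^r = sum_{k>=0} C(k + r - 1, r - 1) x^k with r = 8 and k = 5:
C(12, 7) = 792.

792


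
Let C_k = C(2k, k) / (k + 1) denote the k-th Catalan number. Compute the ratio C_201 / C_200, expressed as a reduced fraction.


Using C_k = (2k)! / (k! (k+1)!), the ratio C_{k+1}/C_k simplifies to
C_{k+1}/C_k = [(2k+2)! / ((k+1)! (k+2)!)] * [k! (k+1)! / (2k)!]
 = (2k+2)(2k+1) / ((k+1)(k+2)) = 2(2k+1) / (k+2).
For k = 200: 2(2*200 + 1) / (200 + 2) = 802/202 = 401/101.

401/101


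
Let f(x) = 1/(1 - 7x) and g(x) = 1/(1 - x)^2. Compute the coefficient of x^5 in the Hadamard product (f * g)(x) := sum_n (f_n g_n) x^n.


f has coefficients f_k = 7^k. For g = 1/(1 - x)^2 the coefficient is g_k = C(k + 1, 1) = k + 1. The Hadamard coefficient is (f * g)_k = 7^k * (k + 1).
For k = 5: 7^5 * 6 = 16807 * 6 = 100842.

100842


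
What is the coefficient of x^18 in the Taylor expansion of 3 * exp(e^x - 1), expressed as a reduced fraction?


exp(e^x - 1) = sum_{k>=0} Bell_k x^k / k!, where Bell_k is the k-th Bell number.
So the coefficient of x^18 is 3 * Bell_18 / 18!.
Computing: Bell_18 = 682076806159 and 18! = 6402373705728000, giving
3 * 682076806159/6402373705728000 = 97439543737/304874938368000.

97439543737/304874938368000


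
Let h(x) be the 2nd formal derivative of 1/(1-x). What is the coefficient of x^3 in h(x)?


Differentiating 2 times: d^2/dx^2 [1/(1-x)] = 2!/(1-x)^3.
The expansion 1/(1-x)^3 = sum_{k>=0} C(k+2, 2) x^k, so the coefficient of x^n in 2!/(1-x)^3 is 2! * C(n+2, 2).
For n = 3: 2 * C(5, 2) = 2 * 10 = 20

20


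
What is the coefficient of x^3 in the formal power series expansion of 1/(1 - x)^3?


The negative binomial / multiset identity is
1/(1 - x)^r = sum_{k>=0} C(k + r - 1, r - 1) x^k.
Here r = 3 and k = 3, so the coefficient is
C(3 + 2, 2) = C(5, 2)
= 10

10


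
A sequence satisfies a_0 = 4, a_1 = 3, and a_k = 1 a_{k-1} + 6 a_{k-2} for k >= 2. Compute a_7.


The characteristic equation is t^2 - 1 t - 6 = 0, with roots r_1 = 3 and r_2 = -2 (so c_1 = r_1 + r_2, c_2 = -r_1 r_2 as required).
One can use the closed form a_n = A r_1^n + B r_2^n, but direct iteration is more reliable:
a_0 = 4, a_1 = 3, a_2 = 27, a_3 = 45, a_4 = 207, a_5 = 477, a_6 = 1719, a_7 = 4581.
So a_7 = 4581.

4581


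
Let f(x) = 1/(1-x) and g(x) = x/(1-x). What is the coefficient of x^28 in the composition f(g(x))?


First simplify the composition: f(g(x)) = 1/(1 - x/(1-x)) = (1-x)/((1-x) - x) = (1-x)/(1-2x).
Now extract the coefficient. Write (1-x)/(1-2x) = 1/(1-2x) - x/(1-2x).
The coefficient of x^n in 1/(1-2x) is 2^n, and in x/(1-2x) is 2^(n-1) (for n >= 1).
So the coefficient of x^28 is 2^28 - 2^27 = 268435456 - 134217728 = 134217728.

134217728


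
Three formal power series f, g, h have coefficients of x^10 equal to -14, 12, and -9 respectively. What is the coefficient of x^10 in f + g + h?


Series addition is componentwise:
-14 + 12 + -9
= -11

-11


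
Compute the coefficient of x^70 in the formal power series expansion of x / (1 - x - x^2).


Let f(x) = sum_{k>=0} a_k x^k. Multiplying f(x) * (1 - x - x^2) = x and matching coefficients gives a_0 = 0, a_1 = 1, and a_k = a_{k-1} + a_{k-2} for k >= 2. These are the Fibonacci numbers F_k.
Iterating from F_0 = 0, F_1 = 1:
F_0=0, F_1=1, F_2=1, F_3=2, F_4=3, F_5=5, F_6=8, F_7=13, F_8=21, F_9=34, ...
F_70 = 190392490709135.

190392490709135


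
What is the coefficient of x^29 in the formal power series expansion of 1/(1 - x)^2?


The negative binomial / multiset identity is
1/(1 - x)^r = sum_{k>=0} C(k + r - 1, r - 1) x^k.
Here r = 2 and k = 29, so the coefficient is
C(29 + 1, 1) = C(30, 1)
= 30

30


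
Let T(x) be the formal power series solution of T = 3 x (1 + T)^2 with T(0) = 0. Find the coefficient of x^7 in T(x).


Apply the Lagrange inversion formula: if T = 3 x * phi(T) with phi(t) = (1 + t)^2, then [x^n] T = 3^n * (1/n) [t^(n-1)] phi(t)^n = 3^n * (1/n) [t^(n-1)] (1 + t)^(2n) = 3^n * (1/n) C(2n, n-1).
Using the identity C(2n, n-1) = C(2n, n) * n / (n+1), the unscaled factor equals C(2n, n) / (n+1) = C_n, the n-th Catalan number.
For n = 7: C_7 = C(14, 7) / 8 = 3432/8 = 429.
With the 3^7 = 2187 factor, the coefficient is 2187 * 429 = 938223.

938223


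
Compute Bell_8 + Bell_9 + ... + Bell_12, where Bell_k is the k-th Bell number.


Recall Bell_k counts set partitions of a k-set (with Bell_0 = 1 by convention).
Bell_8 through Bell_12: 4140, 21147, 115975, 678570, 4213597
Sum = 4140 + 21147 + 115975 + 678570 + 4213597 = 5033429.

5033429


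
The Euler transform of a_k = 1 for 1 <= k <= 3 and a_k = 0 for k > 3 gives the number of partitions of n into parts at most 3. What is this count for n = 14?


Partitions of 14 into parts at most 3:
Using generating function (1-x)^(-1)(1-x^2)^(-1)(1-x^3)^(-1),
the coefficient of x^14 = 24

24


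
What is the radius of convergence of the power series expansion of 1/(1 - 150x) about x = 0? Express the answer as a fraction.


Expanding 1/(1 - 150x) = sum_{k>=0} 150^k x^k, the series converges when |150x| < 1, i.e., |x| < 1/150.
So the radius of convergence is 1/150 = 1/150.

1/150


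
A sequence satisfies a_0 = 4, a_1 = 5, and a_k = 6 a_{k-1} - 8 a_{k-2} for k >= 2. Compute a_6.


The characteristic equation is t^2 - 6 t + 8 = 0, with roots r_1 = 4 and r_2 = 2 (so c_1 = r_1 + r_2, c_2 = -r_1 r_2 as required).
One can use the closed form a_n = A r_1^n + B r_2^n, but direct iteration is more reliable:
a_0 = 4, a_1 = 5, a_2 = -2, a_3 = -52, a_4 = -296, a_5 = -1360, a_6 = -5792.
So a_6 = -5792.

-5792


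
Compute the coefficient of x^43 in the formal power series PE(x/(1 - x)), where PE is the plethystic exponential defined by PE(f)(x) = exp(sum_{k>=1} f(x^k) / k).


For f(x) = x/(1 - x) we have
sum_{k>=1} f(x^k) / k = sum_{k>=1} (1/k) * x^k / (1 - x^k) = sum_{k, m >= 1} x^(k m) / k,
which after exponentiating simplifies to
PE(x/(1 - x)) = prod_{k>=1} 1 / (1 - x^k).
This is the generating function for the partition function p(n), so the coefficient of x^43 is p(43).
Computing p(43) by dynamic programming over parts 1, 2, ..., 43: p(43) = 63261.

63261


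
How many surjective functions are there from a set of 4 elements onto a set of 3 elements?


By inclusion-exclusion on which target elements are missed, the number of surjections from an n-set onto a k-set is
surj(n, k) = sum_{j=0}^{k} (-1)^j C(k, j) (k - j)^n.
Equivalently surj(n, k) = k! * S(n, k), where S(n, k) is the Stirling number of the second kind.
For n = 4, k = 3:
S(4, 3) = 6, so
surj = 3! * 6 = 6 * 6 = 36.

36


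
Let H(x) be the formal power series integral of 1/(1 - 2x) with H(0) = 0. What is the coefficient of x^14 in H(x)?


1/(1 - 2x) = sum_{k>=0} 2^k x^k. Integrating termwise with H(0) = 0:
H(x) = sum_{k>=0} 2^k x^(k+1) / (k+1) = sum_{m>=1} 2^(m-1) x^m / m.
For m = 14: 2^13/14 = 8192/14 = 4096/7.

4096/7


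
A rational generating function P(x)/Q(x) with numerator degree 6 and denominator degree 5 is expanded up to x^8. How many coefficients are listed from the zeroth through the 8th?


Expanding up to x^8 gives the coefficients for x^0, x^1, ..., x^8.
That is 8 + 1 = 9 coefficients in total.

9


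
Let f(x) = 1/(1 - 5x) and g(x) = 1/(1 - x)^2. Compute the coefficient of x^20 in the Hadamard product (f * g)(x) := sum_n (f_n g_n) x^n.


f has coefficients f_k = 5^k. For g = 1/(1 - x)^2 the coefficient is g_k = C(k + 1, 1) = k + 1. The Hadamard coefficient is (f * g)_k = 5^k * (k + 1).
For k = 20: 5^20 * 21 = 95367431640625 * 21 = 2002716064453125.

2002716064453125


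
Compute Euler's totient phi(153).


phi(n) counts integers in [1, n] coprime to n. Using the multiplicative formula phi(n) = n * prod_{p | n} (1 - 1/p):
153 = 3^2 * 17, so
phi(153) = 153 * (1 - 1/3) * (1 - 1/17) = 96.

96


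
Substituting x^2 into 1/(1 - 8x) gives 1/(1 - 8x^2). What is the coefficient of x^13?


Since 1/(1 - 8x^2) only has even powers of x,
the coefficient of x^13 (odd) is 0.

0


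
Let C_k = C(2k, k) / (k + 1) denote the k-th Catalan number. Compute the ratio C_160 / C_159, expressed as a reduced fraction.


Using C_k = (2k)! / (k! (k+1)!), the ratio C_{k+1}/C_k simplifies to
C_{k+1}/C_k = [(2k+2)! / ((k+1)! (k+2)!)] * [k! (k+1)! / (2k)!]
 = (2k+2)(2k+1) / ((k+1)(k+2)) = 2(2k+1) / (k+2).
For k = 159: 2(2*159 + 1) / (159 + 2) = 638/161 = 638/161.

638/161


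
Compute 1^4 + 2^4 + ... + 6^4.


This power sum has a closed form given by Faulhaber's formula
sum_{k=1}^{m} k^p = (1 / (p + 1)) * sum_{j=0}^{p} C(p + 1, j) B_j m^(p + 1 - j),
but for small m direct computation is fastest:
1 + 16 + 81 + 256 + 625 + 1296 = 2275.

2275


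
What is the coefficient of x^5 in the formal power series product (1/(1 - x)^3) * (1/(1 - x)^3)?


Combine the factors: (1/(1 - x)^3) * (1/(1 - x)^3) = 1/(1 - x)^6.
Then use 1/(1 - x)^r = sum_{k>=0} C(k + r - 1, r - 1) x^k with r = 6 and k = 5:
C(10, 5) = 252.

252


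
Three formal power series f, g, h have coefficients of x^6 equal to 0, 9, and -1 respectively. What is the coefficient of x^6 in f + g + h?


Series addition is componentwise:
0 + 9 + -1
= 8

8


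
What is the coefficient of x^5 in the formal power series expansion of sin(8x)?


The Maclaurin series is sin(t) = sum_{k>=0} (-1)^k t^(2k+1) / (2k+1)!, so substituting t = 8x, only odd powers of x are nonzero, with coefficient of x^(2k+1) equal to (-1)^k 8^(2k+1) / (2k+1)!.
Write 5 = 2*2 + 1, giving the coefficient (-1)^2 * 8^5 / 5! = 32768/120 = 4096/15.

4096/15


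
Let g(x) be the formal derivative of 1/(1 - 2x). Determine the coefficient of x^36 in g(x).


Differentiate termwise: d/dx sum_{k>=0} 2^k x^k = sum_{k>=1} k 2^k x^(k-1) = sum_{j>=0} (j+1) 2^(j+1) x^j.
Equivalently, d/dx [1/(1 - 2x)] = 2/(1 - 2x)^2.
For j = 36: 37 * 2^37 = 37 * 137438953472 = 5085241278464.

5085241278464


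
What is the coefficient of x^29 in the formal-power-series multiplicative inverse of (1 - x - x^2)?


Let the inverse be f(x) = sum_{k>=0} a_k x^k. From f(x) * (1 - x - x^2) = 1 and matching coefficients:
 x^0: a_0 = 1.
 x^1: a_1 - a_0 = 0, so a_1 = 1.
 x^k (k >= 2): a_k - a_{k-1} - a_{k-2} = 0, i.e. a_k = a_{k-1} + a_{k-2}.
This is the Fibonacci-type recurrence shifted so that a_0 = a_1 = 1.
Iterating: a_0=1, a_1=1, a_2=2, a_3=3, a_4=5, a_5=8, a_6=13, a_7=21, a_8=34, a_9=55, ...
a_29 = 832040.

832040


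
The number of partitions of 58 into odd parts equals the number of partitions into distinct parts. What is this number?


Computing partitions of 58 into odd parts (1, 3, 5, ...):
Using the generating function prod_{k>=0} 1/(1-x^(2k+1)),
the count is 8808

8808


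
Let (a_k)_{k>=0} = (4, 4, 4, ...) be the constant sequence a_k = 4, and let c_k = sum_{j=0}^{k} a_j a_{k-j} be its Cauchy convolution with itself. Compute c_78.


Since a_j = 4 for all j >= 0, the convolution sum becomes
c_k = sum_{j=0}^{k} 4 * 4 = 16 * (k + 1).
Equivalently, the generating function of (a_k) is 4/(1 - x) and its square is 16/(1 - x)^2 = sum_{k>=0} 16(k + 1) x^k.
For k = 78: 16 * 79 = 1264.

1264


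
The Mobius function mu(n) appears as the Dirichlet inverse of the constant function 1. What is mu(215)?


215 = 5 * 43 (all distinct primes).
mu(215) = (-1)^2 = 1

1


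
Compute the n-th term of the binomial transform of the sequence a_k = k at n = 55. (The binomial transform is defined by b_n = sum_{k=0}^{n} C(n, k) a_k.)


With a_k = k, b_n = sum_{k=0}^{n} C(n, k) k. Using k * C(n, k) = n * C(n-1, k-1) gives b_n = n * sum_{k>=1} C(n-1, k-1) = n * 2^(n-1).
For n = 55: 55 * 2^54 = 55 * 18014398509481984 = 990791918021509120.

990791918021509120


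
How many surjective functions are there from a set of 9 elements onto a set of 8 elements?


By inclusion-exclusion on which target elements are missed, the number of surjections from an n-set onto a k-set is
surj(n, k) = sum_{j=0}^{k} (-1)^j C(k, j) (k - j)^n.
Equivalently surj(n, k) = k! * S(n, k), where S(n, k) is the Stirling number of the second kind.
For n = 9, k = 8:
S(9, 8) = 36, so
surj = 8! * 36 = 40320 * 36 = 1451520.

1451520


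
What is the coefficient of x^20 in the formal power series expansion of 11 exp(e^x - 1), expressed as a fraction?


exp(e^x - 1) is the exponential generating function for the Bell numbers Bell_k: exp(e^x - 1) = sum_{k>=0} Bell_k x^k / k!.
So the coefficient of x^20 in 11 exp(e^x - 1) is 11 Bell_20 / 20!.
Computing: Bell_20 = 51724158235372 and 20! = 2432902008176640000, giving
11 * 51724158235372/2432902008176640000 = 263898766507/1128433213440000.

263898766507/1128433213440000


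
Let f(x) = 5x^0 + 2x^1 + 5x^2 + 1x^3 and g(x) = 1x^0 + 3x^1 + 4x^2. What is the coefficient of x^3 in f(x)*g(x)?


Cauchy product at x^3:
2*4 + 5*3 + 1*1
= 24

24


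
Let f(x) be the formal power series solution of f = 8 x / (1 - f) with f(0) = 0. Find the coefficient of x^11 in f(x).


Apply Lagrange inversion: f = 8 x * phi(f) with phi(t) = 1/(1 - t), so
[x^n] f = 8^n * (1/n) [t^(n-1)] phi(t)^n = 8^n * (1/n) [t^(n-1)] (1 - t)^(-n) = 8^n * (1/n) C(2n - 2, n - 1) = 8^n * C_{n-1}.
For n = 11: C_10 = C(20, 10) / 11 = 184756/11 = 16796.
With the 8^11 = 8589934592 factor, the coefficient is 8589934592 * 16796 = 144276541407232.

144276541407232


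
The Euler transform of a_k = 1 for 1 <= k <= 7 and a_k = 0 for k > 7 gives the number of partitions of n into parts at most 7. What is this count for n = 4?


Partitions of 4 into parts at most 7:
Using generating function (1-x)^(-1)(1-x^2)^(-1)...(1-x^7)^(-1),
the coefficient of x^4 = 5

5


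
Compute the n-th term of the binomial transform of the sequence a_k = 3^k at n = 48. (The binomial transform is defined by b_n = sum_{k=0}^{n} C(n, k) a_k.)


With a_k = 3^k, b_n = sum_{k=0}^{n} C(n, k) 3^k = (1 + 3)^n by the binomial theorem.
For n = 48: (1 + 3)^48 = 4^48 = 79228162514264337593543950336.

79228162514264337593543950336


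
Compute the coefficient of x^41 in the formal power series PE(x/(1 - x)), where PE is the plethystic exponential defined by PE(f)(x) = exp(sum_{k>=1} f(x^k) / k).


For f(x) = x/(1 - x) we have
sum_{k>=1} f(x^k) / k = sum_{k>=1} (1/k) * x^k / (1 - x^k) = sum_{k, m >= 1} x^(k m) / k,
which after exponentiating simplifies to
PE(x/(1 - x)) = prod_{k>=1} 1 / (1 - x^k).
This is the generating function for the partition function p(n), so the coefficient of x^41 is p(41).
Computing p(41) by dynamic programming over parts 1, 2, ..., 41: p(41) = 44583.

44583


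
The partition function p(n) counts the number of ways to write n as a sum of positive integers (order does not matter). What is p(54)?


Using the generating function prod_{k>=1} 1/(1-x^k), we compute p(54).
By dynamic programming over parts 1 through 54:
p(54) = 386155

386155


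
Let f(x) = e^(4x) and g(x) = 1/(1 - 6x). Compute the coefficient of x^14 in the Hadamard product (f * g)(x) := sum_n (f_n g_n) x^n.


Expanding: f_k = 4^k/k! (from e^(4x)) and g_k = 6^k (from 1/(1 - 6x)). So the Hadamard coefficient (f * g)_k = 4^k 6^k / k! = (24)^k / k!.
For k = 14: 24^14/14! = 21035720123168587776/87178291200 = 42268920643584/175175.

42268920643584/175175


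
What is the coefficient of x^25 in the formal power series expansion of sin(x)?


The Maclaurin series is sin(t) = sum_{k>=0} (-1)^k t^(2k+1) / (2k+1)!, so substituting t = x, only odd powers of x are nonzero, with coefficient of x^(2k+1) equal to (-1)^k / (2k+1)!.
Write 25 = 2*12 + 1, giving the coefficient (-1)^12 / 25! = 1/15511210043330985984000000 = 1/15511210043330985984000000.

1/15511210043330985984000000


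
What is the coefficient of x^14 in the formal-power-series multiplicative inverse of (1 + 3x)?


The inverse is 1/(1 + 3x). Apply the geometric identity 1/(1 - y) = sum_{k>=0} y^k with y = -3x:
1/(1 + 3x) = sum_{k>=0} (-3)^k x^k.
So the coefficient of x^14 is (-3)^14 = 4782969.

4782969


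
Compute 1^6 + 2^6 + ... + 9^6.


This power sum has a closed form given by Faulhaber's formula
sum_{k=1}^{m} k^p = (1 / (p + 1)) * sum_{j=0}^{p} C(p + 1, j) B_j m^(p + 1 - j),
but for small m direct computation is fastest:
1 + 64 + 729 + 4096 + 15625 + 46656 + 117649 + 262144 + 531441 = 978405.

978405


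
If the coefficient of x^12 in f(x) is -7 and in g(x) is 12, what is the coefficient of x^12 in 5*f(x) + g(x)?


Scalar multiplication scales coefficients: 5 * -7 = -35.
Then add the g coefficient: -35 + 12
= -23

-23


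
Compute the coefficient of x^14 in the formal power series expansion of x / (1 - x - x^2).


Let f(x) = sum_{k>=0} a_k x^k. Multiplying f(x) * (1 - x - x^2) = x and matching coefficients gives a_0 = 0, a_1 = 1, and a_k = a_{k-1} + a_{k-2} for k >= 2. These are the Fibonacci numbers F_k.
Iterating from F_0 = 0, F_1 = 1:
F_0=0, F_1=1, F_2=1, F_3=2, F_4=3, F_5=5, F_6=8, F_7=13, F_8=21, F_9=34, ...
F_14 = 377.

377


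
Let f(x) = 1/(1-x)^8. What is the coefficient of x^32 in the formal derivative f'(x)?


Differentiate: d/dx [ 1/(1-x)^r ] = r / (1-x)^(r+1).
Here r = 8, so f'(x) = 8 / (1-x)^9.
The expansion of 1/(1-x)^(r+1) has coefficient of x^n equal to C(n+r, r).
So the coefficient of x^32 in f'(x) is
8 * C(40, 8) = 8 * 76904685 = 615237480

615237480


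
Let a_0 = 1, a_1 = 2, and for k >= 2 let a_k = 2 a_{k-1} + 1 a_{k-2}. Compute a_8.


Iterating the recurrence forward:
a_0 = 1
a_1 = 2
a_2 = 2*2 + 1*1 = 5
a_3 = 2*5 + 1*2 = 12
a_4 = 2*12 + 1*5 = 29
a_5 = 2*29 + 1*12 = 70
a_6 = 2*70 + 1*29 = 169
a_7 = 2*169 + 1*70 = 408
a_8 = 2*408 + 1*169 = 985
So a_8 = 985.

985


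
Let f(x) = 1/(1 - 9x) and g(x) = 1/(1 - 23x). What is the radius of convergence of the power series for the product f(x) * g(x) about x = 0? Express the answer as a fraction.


The radius of 1/(1 - 9x) is 1/9 (nearest singularity at x = 1/9), and the radius of 1/(1 - 23x) is 1/23.
The product f(x)*g(x) = 1/((1 - 9x)(1 - 23x)) has singularities at both 1/9 and 1/23, so its radius of convergence is the distance to the nearest one:
min(1/9, 1/23) = 1/23.

1/23


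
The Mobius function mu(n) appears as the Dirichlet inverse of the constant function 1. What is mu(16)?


16 has a squared prime factor, so mu(16) = 0.
Factorization reveals a repeated prime.

0


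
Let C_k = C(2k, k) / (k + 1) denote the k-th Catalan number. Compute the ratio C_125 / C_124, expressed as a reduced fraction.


Using C_k = (2k)! / (k! (k+1)!), the ratio C_{k+1}/C_k simplifies to
C_{k+1}/C_k = [(2k+2)! / ((k+1)! (k+2)!)] * [k! (k+1)! / (2k)!]
 = (2k+2)(2k+1) / ((k+1)(k+2)) = 2(2k+1) / (k+2).
For k = 124: 2(2*124 + 1) / (124 + 2) = 498/126 = 83/21.

83/21


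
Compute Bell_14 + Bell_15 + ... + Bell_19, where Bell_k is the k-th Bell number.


Recall Bell_k counts set partitions of a k-set (with Bell_0 = 1 by convention).
Bell_14 through Bell_19: 190899322, 1382958545, 10480142147, 82864869804, 682076806159, 5832742205057
Sum = 190899322 + 1382958545 + 10480142147 + 82864869804 + 682076806159 + 5832742205057 = 6609737881034.

6609737881034


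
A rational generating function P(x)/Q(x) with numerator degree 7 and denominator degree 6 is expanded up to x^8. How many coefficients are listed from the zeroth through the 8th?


Expanding up to x^8 gives the coefficients for x^0, x^1, ..., x^8.
That is 8 + 1 = 9 coefficients in total.

9


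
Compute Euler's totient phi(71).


phi(n) counts integers in [1, n] coprime to n. Using the multiplicative formula phi(n) = n * prod_{p | n} (1 - 1/p):
71 = 71, so
phi(71) = 71 * (1 - 1/71) = 70.

70


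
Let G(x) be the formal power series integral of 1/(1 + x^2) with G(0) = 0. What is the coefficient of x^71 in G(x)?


1/(1 + x^2) = sum_{j>=0} (-1)^j x^(2j). Integrating termwise with G(0) = 0:
G(x) = sum_{j>=0} (-1)^j x^(2j+1) / (2j+1) = arctan(x).
Only odd powers are nonzero. For x^71 write 71 = 2*35 + 1, giving
(-1)^35 / 71 = -1/71 = -1/71.

-1/71


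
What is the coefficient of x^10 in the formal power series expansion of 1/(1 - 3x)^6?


The general identity 1/(1 - c x)^r = sum_{k>=0} c^k C(k + r - 1, r - 1) x^k follows by substituting y = c x into 1/(1 - y)^r = sum_{k>=0} C(k + r - 1, r - 1) y^k.
For c = 3, r = 6, k = 10:
3^10 * C(15, 5) = 59049 * 3003 = 177324147.

177324147


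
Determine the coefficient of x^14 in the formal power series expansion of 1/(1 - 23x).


The geometric series identity gives 1/(1 - c x) = sum_{k>=0} c^k x^k, so the coefficient of x^k is c^k.
Here c = 23 and k = 14.
Computing: 23^14 = 11592836324538749809

11592836324538749809


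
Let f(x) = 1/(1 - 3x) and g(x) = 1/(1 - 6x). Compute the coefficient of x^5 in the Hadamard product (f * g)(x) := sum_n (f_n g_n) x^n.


f has coefficients f_k = 3^k and g has coefficients g_k = 6^k, so the Hadamard product has coefficient (f*g)_k = 3^k * 6^k = 18^k.
For k = 5: 18^5 = 1889568.

1889568


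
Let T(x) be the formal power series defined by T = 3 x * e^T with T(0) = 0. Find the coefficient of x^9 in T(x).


Apply the Lagrange inversion formula: if T = 3 x * phi(T) with phi(t) = e^t, then
[x^n] T = 3^n * (1/n) [t^(n-1)] phi(t)^n = 3^n * (1/n) [t^(n-1)] e^(n t) = 3^n * (1/n) * n^(n-1) / (n-1)! = 3^n * n^(n-1) / n!.
When c = 1 this is the Cayley count of rooted labeled trees on n vertices, divided by n!.
For n = 9: 3^9 * 9^8 / 9! = 19683 * 43046721/362880 = 10460353203/4480.

10460353203/4480


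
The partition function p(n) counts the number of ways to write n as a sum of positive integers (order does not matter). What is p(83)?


Using the generating function prod_{k>=1} 1/(1-x^k), we compute p(83).
By dynamic programming over parts 1 through 83:
p(83) = 23338469

23338469


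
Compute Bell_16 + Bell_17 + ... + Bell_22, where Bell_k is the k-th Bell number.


Recall Bell_k counts set partitions of a k-set (with Bell_0 = 1 by convention).
Bell_16 through Bell_22: 10480142147, 82864869804, 682076806159, 5832742205057, 51724158235372, 474869816156751, 4506715738447323
Sum = 10480142147 + 82864869804 + 682076806159 + 5832742205057 + 51724158235372 + 474869816156751 + 4506715738447323 = 5039917876862613.

5039917876862613


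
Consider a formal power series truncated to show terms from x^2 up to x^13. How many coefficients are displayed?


From x^2 to x^13 inclusive, the count is 13 - 2 + 1 = 12.

12


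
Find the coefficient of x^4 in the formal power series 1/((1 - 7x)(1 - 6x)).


By partial fractions or Cauchy convolution:
The coefficient equals sum_{k=0}^{4} 7^k * 6^(4-k).
= 9031

9031


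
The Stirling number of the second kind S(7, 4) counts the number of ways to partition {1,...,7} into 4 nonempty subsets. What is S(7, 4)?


Using the explicit formula S(n,k) = (1/k!) sum_{j=0}^{k} (-1)^(k-j) C(k,j) j^n:
S(7, 4) = 350
Equivalently, S(n,k) is n! times the coefficient of x^n in the EGF (e^x - 1)^k / k!.

350


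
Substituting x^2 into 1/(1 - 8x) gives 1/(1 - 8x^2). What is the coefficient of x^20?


The coefficient of x^(2m) in 1/(1 - 8x^2) is 8^m.
With n = 20 = 2*10, the coefficient is 8^10 = 1073741824.

1073741824


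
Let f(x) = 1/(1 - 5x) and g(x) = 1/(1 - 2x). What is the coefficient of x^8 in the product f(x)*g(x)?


The coefficient of x^n in f*g is the Cauchy product: sum_{k=0}^{n} a^k * b^(n-k).
With a=5, b=2, n=8:
sum_{k=0}^{8} 5^k * 2^(8-k)
= 650871

650871


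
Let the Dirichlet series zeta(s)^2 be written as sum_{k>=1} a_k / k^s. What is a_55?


The Dirichlet convolution of the constant function 1 with itself gives (1 * 1)(k) = sum_{d | k} 1 = d(k), the number of positive divisors of k.
Since zeta(s) = sum_{k>=1} 1/k^s, we have zeta(s)^2 = sum_{k>=1} d(k)/k^s, so a_k = d(k).
For k = 55: the divisors are 1, 5, 11, 55.
Count = 4.

4


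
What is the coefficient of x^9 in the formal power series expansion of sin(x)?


The Maclaurin series is sin(t) = sum_{k>=0} (-1)^k t^(2k+1) / (2k+1)!, so substituting t = x, only odd powers of x are nonzero, with coefficient of x^(2k+1) equal to (-1)^k / (2k+1)!.
Write 9 = 2*4 + 1, giving the coefficient (-1)^4 / 9! = 1/362880 = 1/362880.

1/362880


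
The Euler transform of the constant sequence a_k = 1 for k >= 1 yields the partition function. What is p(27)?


The Euler transform converts the sequence a_k = 1 into the number of integer partitions.
Using the recurrence or dynamic programming:
p(27) = 3010

3010


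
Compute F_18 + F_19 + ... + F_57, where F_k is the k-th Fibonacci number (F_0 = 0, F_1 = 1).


Use the identity sum_{k=0}^{N} F_k = F_{N+2} - 1 (which follows from F_{k+2} - F_{k+1} = F_k). Then
sum_{k=18}^{57} F_k = (F_{59} - 1) - (F_{19} - 1) = F_{59} - F_{19}.
Computing: F_{59} = 956722026041, F_{19} = 4181, so
Sum = 956722026041 - 4181 = 956722021860.

956722021860


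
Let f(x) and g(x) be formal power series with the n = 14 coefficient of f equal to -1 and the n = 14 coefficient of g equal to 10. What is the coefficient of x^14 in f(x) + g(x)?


Addition of formal power series is termwise.
The coefficient of x^14 in f + g = -1 + 10
= 9

9


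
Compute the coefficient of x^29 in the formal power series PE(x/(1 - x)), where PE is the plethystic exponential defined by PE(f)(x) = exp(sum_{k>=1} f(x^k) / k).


For f(x) = x/(1 - x) we have
sum_{k>=1} f(x^k) / k = sum_{k>=1} (1/k) * x^k / (1 - x^k) = sum_{k, m >= 1} x^(k m) / k,
which after exponentiating simplifies to
PE(x/(1 - x)) = prod_{k>=1} 1 / (1 - x^k).
This is the generating function for the partition function p(n), so the coefficient of x^29 is p(29).
Computing p(29) by dynamic programming over parts 1, 2, ..., 29: p(29) = 4565.

4565


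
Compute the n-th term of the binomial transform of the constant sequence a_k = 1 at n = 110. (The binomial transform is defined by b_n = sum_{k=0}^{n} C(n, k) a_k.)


With a_k = 1 for all k, b_n = sum_{k=0}^{n} C(n, k) = 2^n by the binomial theorem.
For n = 110: 2^110 = 1298074214633706907132624082305024.

1298074214633706907132624082305024


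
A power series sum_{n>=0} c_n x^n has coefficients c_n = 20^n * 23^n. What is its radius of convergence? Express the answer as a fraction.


By the root test (Cauchy-Hadamard), the radius is R = 1 / limsup_n |c_n|^(1/n).
Here |c_n|^(1/n) = (20^n * 23^n)^(1/n) = 20 * 23 = 460 for all n.
So R = 1/460 = 1/460.

1/460


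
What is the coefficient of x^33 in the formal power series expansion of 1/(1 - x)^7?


The negative binomial / multiset identity is
1/(1 - x)^r = sum_{k>=0} C(k + r - 1, r - 1) x^k.
Here r = 7 and k = 33, so the coefficient is
C(33 + 6, 6) = C(39, 6)
= 3262623

3262623


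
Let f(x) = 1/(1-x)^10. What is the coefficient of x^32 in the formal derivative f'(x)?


Differentiate: d/dx [ 1/(1-x)^r ] = r / (1-x)^(r+1).
Here r = 10, so f'(x) = 10 / (1-x)^11.
The expansion of 1/(1-x)^(r+1) has coefficient of x^n equal to C(n+r, r).
So the coefficient of x^32 in f'(x) is
10 * C(42, 10) = 10 * 1471442973 = 14714429730

14714429730


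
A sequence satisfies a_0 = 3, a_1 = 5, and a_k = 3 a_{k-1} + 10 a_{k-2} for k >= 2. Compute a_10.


The characteristic equation is t^2 - 3 t - 10 = 0, with roots r_1 = 5 and r_2 = -2 (so c_1 = r_1 + r_2, c_2 = -r_1 r_2 as required).
One can use the closed form a_n = A r_1^n + B r_2^n, but direct iteration is more reliable:
a_0 = 3, a_1 = 5, a_2 = 45, a_3 = 185, a_4 = 1005, a_5 = 4865, a_6 = 24645, a_7 = 122585, a_8 = 614205, a_9 = 3068465, a_10 = 15347445.
So a_10 = 15347445.

15347445


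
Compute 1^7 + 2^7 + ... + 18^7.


This power sum has a closed form given by Faulhaber's formula
sum_{k=1}^{m} k^p = (1 / (p + 1)) * sum_{j=0}^{p} C(p + 1, j) B_j m^(p + 1 - j),
but for small m direct computation is fastest:
1 + 128 + 2187 + 16384 + 78125 + 279936 + 823543 + 2097152 + 4782969 + 10000000 + 19487171 + 35831808 + 62748517 + 105413504 + 170859375 + 268435456 + 410338673 + 612220032 = 1703414961.

1703414961


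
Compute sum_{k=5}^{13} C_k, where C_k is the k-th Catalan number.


C_5 through C_13: 42, 132, 429, 1430, 4862, 16796, 58786, 208012, 742900
Sum = 42 + 132 + 429 + 1430 + 4862 + 16796 + 58786 + 208012 + 742900
= 1033389

1033389


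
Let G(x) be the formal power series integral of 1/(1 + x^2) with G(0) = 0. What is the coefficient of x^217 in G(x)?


1/(1 + x^2) = sum_{j>=0} (-1)^j x^(2j). Integrating termwise with G(0) = 0:
G(x) = sum_{j>=0} (-1)^j x^(2j+1) / (2j+1) = arctan(x).
Only odd powers are nonzero. For x^217 write 217 = 2*108 + 1, giving
(-1)^108 / 217 = 1/217 = 1/217.

1/217


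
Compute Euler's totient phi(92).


phi(n) counts integers in [1, n] coprime to n. Using the multiplicative formula phi(n) = n * prod_{p | n} (1 - 1/p):
92 = 2^2 * 23, so
phi(92) = 92 * (1 - 1/2) * (1 - 1/23) = 44.

44


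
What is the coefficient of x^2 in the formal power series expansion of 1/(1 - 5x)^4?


The general identity 1/(1 - c x)^r = sum_{k>=0} c^k C(k + r - 1, r - 1) x^k follows by substituting y = c x into 1/(1 - y)^r = sum_{k>=0} C(k + r - 1, r - 1) y^k.
For c = 5, r = 4, k = 2:
5^2 * C(5, 3) = 25 * 10 = 250.

250


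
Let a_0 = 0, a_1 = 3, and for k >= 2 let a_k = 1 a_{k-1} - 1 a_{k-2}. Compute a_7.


Iterating the recurrence forward:
a_0 = 0
a_1 = 3
a_2 = 1*3 - 1*0 = 3
a_3 = 1*3 - 1*3 = 0
a_4 = 1*0 - 1*3 = -3
a_5 = 1*-3 - 1*0 = -3
a_6 = 1*-3 - 1*-3 = 0
a_7 = 1*0 - 1*-3 = 3
So a_7 = 3.

3


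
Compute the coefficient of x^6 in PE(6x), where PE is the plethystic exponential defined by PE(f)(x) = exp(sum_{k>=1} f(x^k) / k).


With f(x) = 6x, the exponent is sum_{k>=1} 6 x^k / k = 6 * (-ln(1 - x)). Exponentiating:
PE(6x) = exp(-6 ln(1 - x)) = 1/(1 - x)^6.
By the negative binomial expansion, [x^n] 1/(1 - x)^6 = C(n + 5, 5).
For n = 6: C(11, 5) = 462.

462


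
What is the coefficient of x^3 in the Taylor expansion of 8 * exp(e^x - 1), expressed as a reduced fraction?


exp(e^x - 1) = sum_{k>=0} Bell_k x^k / k!, where Bell_k is the k-th Bell number.
So the coefficient of x^3 is 8 * Bell_3 / 3!.
Computing: Bell_3 = 5 and 3! = 6, giving
8 * 5/6 = 20/3.

20/3


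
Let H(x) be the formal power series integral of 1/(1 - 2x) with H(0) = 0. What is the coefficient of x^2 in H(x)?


1/(1 - 2x) = sum_{k>=0} 2^k x^k. Integrating termwise with H(0) = 0:
H(x) = sum_{k>=0} 2^k x^(k+1) / (k+1) = sum_{m>=1} 2^(m-1) x^m / m.
For m = 2: 2^1/2 = 2/2 = 1.

1


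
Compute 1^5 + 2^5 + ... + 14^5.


This power sum has a closed form given by Faulhaber's formula
sum_{k=1}^{m} k^p = (1 / (p + 1)) * sum_{j=0}^{p} C(p + 1, j) B_j m^(p + 1 - j),
but for small m direct computation is fastest:
1 + 32 + 243 + 1024 + 3125 + 7776 + 16807 + 32768 + 59049 + 100000 + 161051 + 248832 + 371293 + 537824 = 1539825.

1539825


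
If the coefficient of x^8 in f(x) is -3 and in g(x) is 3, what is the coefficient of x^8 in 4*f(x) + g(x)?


Scalar multiplication scales coefficients: 4 * -3 = -12.
Then add the g coefficient: -12 + 3
= -9

-9


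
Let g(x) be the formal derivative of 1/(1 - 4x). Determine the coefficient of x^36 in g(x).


Differentiate termwise: d/dx sum_{k>=0} 4^k x^k = sum_{k>=1} k 4^k x^(k-1) = sum_{j>=0} (j+1) 4^(j+1) x^j.
Equivalently, d/dx [1/(1 - 4x)] = 4/(1 - 4x)^2.
For j = 36: 37 * 4^37 = 37 * 18889465931478580854784 = 698910239464707491627008.

698910239464707491627008


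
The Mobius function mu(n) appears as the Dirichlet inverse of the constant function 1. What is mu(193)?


193 = 193 (all distinct primes).
mu(193) = (-1)^1 = -1

-1


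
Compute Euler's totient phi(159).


phi(n) counts integers in [1, n] coprime to n. Using the multiplicative formula phi(n) = n * prod_{p | n} (1 - 1/p):
159 = 3 * 53, so
phi(159) = 159 * (1 - 1/3) * (1 - 1/53) = 104.

104


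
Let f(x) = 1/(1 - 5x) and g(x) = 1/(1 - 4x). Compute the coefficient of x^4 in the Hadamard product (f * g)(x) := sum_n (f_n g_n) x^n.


f has coefficients f_k = 5^k and g has coefficients g_k = 4^k, so the Hadamard product has coefficient (f*g)_k = 5^k * 4^k = 20^k.
For k = 4: 20^4 = 160000.

160000
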